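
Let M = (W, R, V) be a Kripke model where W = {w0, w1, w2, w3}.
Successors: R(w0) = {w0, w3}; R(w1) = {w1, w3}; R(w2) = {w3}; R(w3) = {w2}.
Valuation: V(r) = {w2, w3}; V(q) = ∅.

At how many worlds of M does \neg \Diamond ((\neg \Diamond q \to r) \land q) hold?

4

Let φ = \neg \Diamond ((\neg \Diamond q \to r) \land q). Evaluate φ at each world:
  w0 (successors {w0, w3}): φ is true.
  w1 (successors {w1, w3}): φ is true.
  w2 (successors {w3}): φ is true.
  w3 (successors {w2}): φ is true.
For instance, at w3:
  At w3: \Diamond ((\neg \Diamond q \to r) \land q) is false, so \neg \Diamond ((\neg \Diamond q \to r) \land q) is true.
    At w3: \Diamond ((\neg \Diamond q \to r) \land q) requires (\neg \Diamond q \to r) \land q at some successor in {w2}.
      At w2: (\neg \Diamond q \to r) \land q is false.
    So \Diamond ((\neg \Diamond q \to r) \land q) is false at w3.
Satisfying worlds: {w0, w1, w2, w3}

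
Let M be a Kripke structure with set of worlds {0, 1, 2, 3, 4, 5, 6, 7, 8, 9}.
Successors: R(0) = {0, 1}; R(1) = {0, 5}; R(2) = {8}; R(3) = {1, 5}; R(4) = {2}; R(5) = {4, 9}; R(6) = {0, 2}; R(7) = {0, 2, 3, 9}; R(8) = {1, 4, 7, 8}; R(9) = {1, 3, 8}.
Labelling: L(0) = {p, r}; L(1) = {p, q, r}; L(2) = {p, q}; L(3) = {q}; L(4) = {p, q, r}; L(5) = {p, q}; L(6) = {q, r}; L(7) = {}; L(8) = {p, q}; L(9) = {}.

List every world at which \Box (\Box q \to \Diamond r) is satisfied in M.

0, 1, 2, 3, 9

Recall that \Box ψ holds at a world iff ψ holds at every accessible world, and \Diamond ψ holds iff ψ holds at some accessible world.
Let φ = \Box (\Box q \to \Diamond r). Evaluate φ at each world:
  0 (successors {0, 1}): φ is true.
  1 (successors {0, 5}): φ is true.
  2 (successors {8}): φ is true.
  3 (successors {1, 5}): φ is true.
  4 (successors {2}): φ is false.
  5 (successors {4, 9}): φ is false.
  6 (successors {0, 2}): φ is false.
  7 (successors {0, 2, 3, 9}): φ is false.
  8 (successors {1, 4, 7, 8}): φ is false.
  9 (successors {1, 3, 8}): φ is true.
For instance, at 7:
  At 7: \Box (\Box q \to \Diamond r) requires \Box q \to \Diamond r at every successor {0, 2, 3, 9}.
    \Box q \to \Diamond r fails at 2, so \Box (\Box q \to \Diamond r) is false at 7.
      At 2: \Box q is true, \Diamond r is false, so \Box q \to \Diamond r is false.
Satisfying worlds: {0, 1, 2, 3, 9}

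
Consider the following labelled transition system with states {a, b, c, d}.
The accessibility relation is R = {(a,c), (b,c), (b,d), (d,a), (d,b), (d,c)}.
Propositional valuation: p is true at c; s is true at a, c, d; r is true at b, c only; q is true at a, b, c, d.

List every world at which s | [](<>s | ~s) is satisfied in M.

a, c, d

Recall that []ψ holds at a world iff ψ holds at every accessible world, and <>ψ holds iff ψ holds at some accessible world.
Let φ = s | [](<>s | ~s). Evaluate φ at each world:
  a (successors {c}): φ is true.
  b (successors {c, d}): φ is false.
  c (successors ∅): φ is true.
  d (successors {a, b, c}): φ is true.
For instance, at a:
  At a: s is true, [](<>s | ~s) is false, so s | [](<>s | ~s) is true.
    At a: [](<>s | ~s) requires <>s | ~s at every successor {c}.
      <>s | ~s fails at c, so [](<>s | ~s) is false at a.
Satisfying worlds: {a, c, d}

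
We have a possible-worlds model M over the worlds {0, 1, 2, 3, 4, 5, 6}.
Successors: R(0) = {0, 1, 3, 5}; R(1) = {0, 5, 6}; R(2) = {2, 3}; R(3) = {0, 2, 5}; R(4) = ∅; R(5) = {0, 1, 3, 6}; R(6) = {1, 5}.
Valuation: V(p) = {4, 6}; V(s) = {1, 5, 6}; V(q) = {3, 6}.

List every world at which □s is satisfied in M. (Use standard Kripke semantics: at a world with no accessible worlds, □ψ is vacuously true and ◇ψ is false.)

Let φ = □s. Evaluate φ at each world:
  0 (successors {0, 1, 3, 5}): φ is false.
  1 (successors {0, 5, 6}): φ is false.
  2 (successors {2, 3}): φ is false.
  3 (successors {0, 2, 5}): φ is false.
  4 (successors ∅): φ is true.
  5 (successors {0, 1, 3, 6}): φ is false.
  6 (successors {1, 5}): φ is true.
For instance, at 1:
  At 1: □s requires s at every successor {0, 5, 6}.
    s fails at 0, so □s is false at 1.
Satisfying worlds: {4, 6}

4, 6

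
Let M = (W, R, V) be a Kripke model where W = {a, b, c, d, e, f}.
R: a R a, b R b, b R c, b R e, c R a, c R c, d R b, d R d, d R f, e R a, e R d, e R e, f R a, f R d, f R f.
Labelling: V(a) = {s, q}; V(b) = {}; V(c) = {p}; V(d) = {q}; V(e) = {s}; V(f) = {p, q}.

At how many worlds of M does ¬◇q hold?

1

Let φ = ¬◇q. Evaluate φ at each world:
  a (successors {a}): φ is false.
  b (successors {b, c, e}): φ is true.
  c (successors {a, c}): φ is false.
  d (successors {b, d, f}): φ is false.
  e (successors {a, d, e}): φ is false.
  f (successors {a, d, f}): φ is false.
For instance, at b:
  At b: ◇q is false, so ¬◇q is true.
    At b: ◇q requires q at some successor in {b, c, e}.
      At b: q is false.
      At c: q is false.
      At e: q is false.
    So ◇q is false at b.
Satisfying worlds: {b}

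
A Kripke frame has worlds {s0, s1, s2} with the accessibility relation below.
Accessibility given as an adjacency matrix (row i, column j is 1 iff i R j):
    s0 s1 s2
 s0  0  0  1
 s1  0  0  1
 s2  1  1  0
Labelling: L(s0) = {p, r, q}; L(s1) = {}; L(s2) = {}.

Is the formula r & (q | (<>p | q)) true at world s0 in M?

At s0: r is true, q | (<>p | q) is true, so r & (q | (<>p | q)) is true.
  At s0: q is true, <>p | q is true, so q | (<>p | q) is true.
    At s0: <>p is false, q is true, so <>p | q is true.
      At s0: <>p requires p at some successor in {s2}.
        At s2: p is false.
      So <>p is false at s0.

Yes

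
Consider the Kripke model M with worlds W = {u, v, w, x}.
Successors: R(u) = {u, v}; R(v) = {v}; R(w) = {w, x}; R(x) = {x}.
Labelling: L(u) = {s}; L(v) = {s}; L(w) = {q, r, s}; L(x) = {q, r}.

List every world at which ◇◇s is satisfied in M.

u, v, w

Let φ = ◇◇s. Evaluate φ at each world:
  u (successors {u, v}): φ is true.
  v (successors {v}): φ is true.
  w (successors {w, x}): φ is true.
  x (successors {x}): φ is false.
For instance, at w:
  At w: ◇◇s requires ◇s at some successor in {w, x}.
    ◇s holds at w, so ◇◇s is true at w.
      At w: ◇s requires s at some successor in {w, x}.
        s holds at w, so ◇s is true at w.
Satisfying worlds: {u, v, w}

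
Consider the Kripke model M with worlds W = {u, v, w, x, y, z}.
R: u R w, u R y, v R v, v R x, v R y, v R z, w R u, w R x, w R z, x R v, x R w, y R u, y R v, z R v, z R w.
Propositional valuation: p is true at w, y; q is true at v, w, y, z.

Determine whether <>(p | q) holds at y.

Yes

Recall that <>ψ holds at a world iff ψ holds at some accessible world.
At y: <>(p | q) requires p | q at some successor in {u, v}.
  p | q holds at v, so <>(p | q) is true at y.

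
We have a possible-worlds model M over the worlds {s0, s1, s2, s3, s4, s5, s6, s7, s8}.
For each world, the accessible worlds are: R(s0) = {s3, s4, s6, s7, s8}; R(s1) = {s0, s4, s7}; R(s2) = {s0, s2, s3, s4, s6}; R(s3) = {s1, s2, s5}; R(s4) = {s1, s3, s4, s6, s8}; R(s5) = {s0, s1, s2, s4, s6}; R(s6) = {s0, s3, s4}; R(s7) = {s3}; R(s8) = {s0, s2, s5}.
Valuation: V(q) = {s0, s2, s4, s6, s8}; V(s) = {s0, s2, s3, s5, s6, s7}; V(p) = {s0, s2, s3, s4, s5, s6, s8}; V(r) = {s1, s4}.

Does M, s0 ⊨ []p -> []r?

Yes

At s0: []p is false, []r is false, so []p -> []r is true.
  At s0: []p requires p at every successor {s3, s4, s6, s7, s8}.
    p fails at s7, so []p is false at s0.
  At s0: []r requires r at every successor {s3, s4, s6, s7, s8}.
    r fails at s3, so []r is false at s0.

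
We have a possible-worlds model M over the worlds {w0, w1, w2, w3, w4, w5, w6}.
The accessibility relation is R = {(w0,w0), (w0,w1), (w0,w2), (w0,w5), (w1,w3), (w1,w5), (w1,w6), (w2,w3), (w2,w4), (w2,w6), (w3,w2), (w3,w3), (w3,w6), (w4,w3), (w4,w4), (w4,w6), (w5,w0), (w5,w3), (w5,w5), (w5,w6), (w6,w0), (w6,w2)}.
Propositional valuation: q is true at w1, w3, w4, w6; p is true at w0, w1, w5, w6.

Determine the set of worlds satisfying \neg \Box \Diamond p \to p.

Recall that \Box ψ holds at a world iff ψ holds at every accessible world, and \Diamond ψ holds iff ψ holds at some accessible world.
Let φ = \neg \Box \Diamond p \to p. Evaluate φ at each world:
  w0 (successors {w0, w1, w2, w5}): φ is true.
  w1 (successors {w3, w5, w6}): φ is true.
  w2 (successors {w3, w4, w6}): φ is true.
  w3 (successors {w2, w3, w6}): φ is true.
  w4 (successors {w3, w4, w6}): φ is true.
  w5 (successors {w0, w3, w5, w6}): φ is true.
  w6 (successors {w0, w2}): φ is true.
For instance, at w6:
  At w6: \neg \Box \Diamond p is false, p is true, so \neg \Box \Diamond p \to p is true.
    At w6: \Box \Diamond p is true, so \neg \Box \Diamond p is false.
      At w6: \Box \Diamond p requires \Diamond p at every successor {w0, w2}.
        At w0: \Diamond p is true.
        At w2: \Diamond p is true.
      So \Box \Diamond p is true at w6.
Satisfying worlds: {w0, w1, w2, w3, w4, w5, w6}

w0, w1, w2, w3, w4, w5, w6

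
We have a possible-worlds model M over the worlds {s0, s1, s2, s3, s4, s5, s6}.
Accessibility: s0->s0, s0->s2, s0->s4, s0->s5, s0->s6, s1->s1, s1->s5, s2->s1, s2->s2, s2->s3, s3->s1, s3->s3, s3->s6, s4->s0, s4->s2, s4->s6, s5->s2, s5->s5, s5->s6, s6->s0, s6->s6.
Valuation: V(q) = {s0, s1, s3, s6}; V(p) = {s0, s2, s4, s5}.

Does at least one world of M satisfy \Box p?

Let φ = \Box p. Evaluate φ at each world:
  s0 (successors {s0, s2, s4, s5, s6}): φ is false.
  s1 (successors {s1, s5}): φ is false.
  s2 (successors {s1, s2, s3}): φ is false.
  s3 (successors {s1, s3, s6}): φ is false.
  s4 (successors {s0, s2, s6}): φ is false.
  s5 (successors {s2, s5, s6}): φ is false.
  s6 (successors {s0, s6}): φ is false.
For instance, at s4:
  At s4: \Box p requires p at every successor {s0, s2, s6}.
    p fails at s6, so \Box p is false at s4.

No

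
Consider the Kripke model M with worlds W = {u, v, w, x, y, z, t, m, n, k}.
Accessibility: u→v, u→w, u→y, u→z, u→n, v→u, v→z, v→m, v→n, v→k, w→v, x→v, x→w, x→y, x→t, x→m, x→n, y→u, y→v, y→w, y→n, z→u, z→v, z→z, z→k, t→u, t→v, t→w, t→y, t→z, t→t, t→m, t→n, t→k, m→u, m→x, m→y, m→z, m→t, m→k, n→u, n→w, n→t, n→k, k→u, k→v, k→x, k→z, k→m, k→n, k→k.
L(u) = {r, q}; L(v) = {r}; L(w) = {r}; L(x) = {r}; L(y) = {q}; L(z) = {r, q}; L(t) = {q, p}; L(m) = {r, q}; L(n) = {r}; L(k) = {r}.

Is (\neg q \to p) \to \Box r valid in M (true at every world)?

Let φ = (\neg q \to p) \to \Box r. Evaluate φ at each world:
  u (successors {v, w, y, z, n}): φ is false.
  v (successors {u, z, m, n, k}): φ is true.
  w (successors {v}): φ is true.
  x (successors {v, w, y, t, m, n}): φ is true.
  y (successors {u, v, w, n}): φ is true.
  z (successors {u, v, z, k}): φ is true.
  t (successors {u, v, w, y, z, t, m, n, k}): φ is false.
  m (successors {u, x, y, z, t, k}): φ is false.
  n (successors {u, w, t, k}): φ is true.
  k (successors {u, v, x, z, m, n, k}): φ is true.
Detail at u (counterexample):
  At u: \neg q \to p is true, \Box r is false, so (\neg q \to p) \to \Box r is false.
    At u: \Box r requires r at every successor {v, w, y, z, n}.
      r fails at y, so \Box r is false at u.

No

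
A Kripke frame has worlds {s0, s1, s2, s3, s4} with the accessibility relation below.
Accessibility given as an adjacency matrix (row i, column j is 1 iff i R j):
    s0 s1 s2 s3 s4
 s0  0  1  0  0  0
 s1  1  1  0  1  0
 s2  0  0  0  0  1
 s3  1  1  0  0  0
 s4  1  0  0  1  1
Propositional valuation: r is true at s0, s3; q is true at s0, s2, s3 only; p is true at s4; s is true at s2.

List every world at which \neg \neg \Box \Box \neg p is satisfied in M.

Recall that \Box ψ holds at a world iff ψ holds at every accessible world, and \Diamond ψ holds iff ψ holds at some accessible world.
Let φ = \neg \neg \Box \Box \neg p. Evaluate φ at each world:
  s0 (successors {s1}): φ is true.
  s1 (successors {s0, s1, s3}): φ is true.
  s2 (successors {s4}): φ is false.
  s3 (successors {s0, s1}): φ is true.
  s4 (successors {s0, s3, s4}): φ is false.
For instance, at s0:
  At s0: \neg \Box \Box \neg p is false, so \neg \neg \Box \Box \neg p is true.
    At s0: \Box \Box \neg p is true, so \neg \Box \Box \neg p is false.
      At s0: \Box \Box \neg p requires \Box \neg p at every successor {s1}.
        At s1: \Box \neg p is true.
      So \Box \Box \neg p is true at s0.
Satisfying worlds: {s0, s1, s3}

s0, s1, s3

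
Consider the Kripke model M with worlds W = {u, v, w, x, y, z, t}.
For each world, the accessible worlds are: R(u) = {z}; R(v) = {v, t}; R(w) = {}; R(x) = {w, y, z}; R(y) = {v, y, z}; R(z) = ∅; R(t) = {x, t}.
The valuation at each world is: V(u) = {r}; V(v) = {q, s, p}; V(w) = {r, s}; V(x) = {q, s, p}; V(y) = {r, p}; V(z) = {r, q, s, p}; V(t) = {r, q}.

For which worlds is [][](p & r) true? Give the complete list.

Recall that []ψ holds at a world iff ψ holds at every accessible world, and <>ψ holds iff ψ holds at some accessible world.
Let φ = [][](p & r). Evaluate φ at each world:
  u (successors {z}): φ is true.
  v (successors {v, t}): φ is false.
  w (successors ∅): φ is true.
  x (successors {w, y, z}): φ is false.
  y (successors {v, y, z}): φ is false.
  z (successors ∅): φ is true.
  t (successors {x, t}): φ is false.
For instance, at t:
  At t: [][](p & r) requires [](p & r) at every successor {x, t}.
    [](p & r) fails at x, so [][](p & r) is false at t.
      At x: [](p & r) requires p & r at every successor {w, y, z}.
        p & r fails at w, so [](p & r) is false at x.
Satisfying worlds: {u, w, z}

u, w, z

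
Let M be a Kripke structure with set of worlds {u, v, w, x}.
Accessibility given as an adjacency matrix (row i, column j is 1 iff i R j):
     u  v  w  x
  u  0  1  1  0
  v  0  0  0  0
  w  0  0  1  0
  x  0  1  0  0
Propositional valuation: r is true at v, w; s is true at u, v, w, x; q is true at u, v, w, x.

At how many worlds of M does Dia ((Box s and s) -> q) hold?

Recall that Box ψ holds at a world iff ψ holds at every accessible world, and Dia ψ holds iff ψ holds at some accessible world.
Let φ = Dia ((Box s and s) -> q). Evaluate φ at each world:
  u (successors {v, w}): φ is true.
  v (successors ∅): φ is false.
  w (successors {w}): φ is true.
  x (successors {v}): φ is true.
For instance, at w:
  At w: Dia ((Box s and s) -> q) requires (Box s and s) -> q at some successor in {w}.
    (Box s and s) -> q holds at w, so Dia ((Box s and s) -> q) is true at w.
      At w: Box s and s is true, q is true, so (Box s and s) -> q is true.
Satisfying worlds: {u, w, x}

3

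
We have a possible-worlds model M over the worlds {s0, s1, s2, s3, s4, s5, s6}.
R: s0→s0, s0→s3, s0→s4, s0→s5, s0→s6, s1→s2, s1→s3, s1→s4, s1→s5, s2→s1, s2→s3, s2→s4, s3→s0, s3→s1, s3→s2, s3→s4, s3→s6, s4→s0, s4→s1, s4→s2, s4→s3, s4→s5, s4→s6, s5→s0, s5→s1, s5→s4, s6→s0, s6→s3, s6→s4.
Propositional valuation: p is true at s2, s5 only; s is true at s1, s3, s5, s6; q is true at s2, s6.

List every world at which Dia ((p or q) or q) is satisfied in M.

s0, s1, s3, s4

Let φ = Dia ((p or q) or q). Evaluate φ at each world:
  s0 (successors {s0, s3, s4, s5, s6}): φ is true.
  s1 (successors {s2, s3, s4, s5}): φ is true.
  s2 (successors {s1, s3, s4}): φ is false.
  s3 (successors {s0, s1, s2, s4, s6}): φ is true.
  s4 (successors {s0, s1, s2, s3, s5, s6}): φ is true.
  s5 (successors {s0, s1, s4}): φ is false.
  s6 (successors {s0, s3, s4}): φ is false.
For instance, at s1:
  At s1: Dia ((p or q) or q) requires (p or q) or q at some successor in {s2, s3, s4, s5}.
    (p or q) or q holds at s2, so Dia ((p or q) or q) is true at s1.
Satisfying worlds: {s0, s1, s3, s4}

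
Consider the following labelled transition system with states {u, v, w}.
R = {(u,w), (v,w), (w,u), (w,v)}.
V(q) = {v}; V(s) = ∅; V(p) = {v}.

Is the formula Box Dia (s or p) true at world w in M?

At w: Box Dia (s or p) requires Dia (s or p) at every successor {u, v}.
  Dia (s or p) fails at u, so Box Dia (s or p) is false at w.
    At u: Dia (s or p) requires s or p at some successor in {w}.
      At w: s or p is false.
    So Dia (s or p) is false at u.

No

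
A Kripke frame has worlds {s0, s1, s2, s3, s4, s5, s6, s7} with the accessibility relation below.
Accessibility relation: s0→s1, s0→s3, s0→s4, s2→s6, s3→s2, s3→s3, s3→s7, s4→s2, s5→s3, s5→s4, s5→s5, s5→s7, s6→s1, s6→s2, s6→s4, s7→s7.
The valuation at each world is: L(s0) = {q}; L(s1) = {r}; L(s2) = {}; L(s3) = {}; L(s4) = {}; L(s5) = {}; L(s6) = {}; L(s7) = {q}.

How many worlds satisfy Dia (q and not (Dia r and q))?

Let φ = Dia (q and not (Dia r and q)). Evaluate φ at each world:
  s0 (successors {s1, s3, s4}): φ is false.
  s1 (successors ∅): φ is false.
  s2 (successors {s6}): φ is false.
  s3 (successors {s2, s3, s7}): φ is true.
  s4 (successors {s2}): φ is false.
  s5 (successors {s3, s4, s5, s7}): φ is true.
  s6 (successors {s1, s2, s4}): φ is false.
  s7 (successors {s7}): φ is true.
For instance, at s3:
  At s3: Dia (q and not (Dia r and q)) requires q and not (Dia r and q) at some successor in {s2, s3, s7}.
    q and not (Dia r and q) holds at s7, so Dia (q and not (Dia r and q)) is true at s3.
      At s7: q is true, not (Dia r and q) is true, so q and not (Dia r and q) is true.
Satisfying worlds: {s3, s5, s7}

3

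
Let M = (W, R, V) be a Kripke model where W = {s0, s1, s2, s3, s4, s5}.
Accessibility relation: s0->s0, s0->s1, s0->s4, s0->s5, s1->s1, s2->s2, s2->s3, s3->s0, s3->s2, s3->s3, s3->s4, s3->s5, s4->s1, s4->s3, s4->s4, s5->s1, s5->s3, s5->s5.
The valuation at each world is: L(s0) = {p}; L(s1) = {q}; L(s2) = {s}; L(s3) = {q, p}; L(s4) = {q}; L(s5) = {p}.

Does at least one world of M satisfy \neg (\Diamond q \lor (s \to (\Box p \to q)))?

Let φ = \neg (\Diamond q \lor (s \to (\Box p \to q))). Evaluate φ at each world:
  s0 (successors {s0, s1, s4, s5}): φ is false.
  s1 (successors {s1}): φ is false.
  s2 (successors {s2, s3}): φ is false.
  s3 (successors {s0, s2, s3, s4, s5}): φ is false.
  s4 (successors {s1, s3, s4}): φ is false.
  s5 (successors {s1, s3, s5}): φ is false.
For instance, at s3:
  At s3: \Diamond q \lor (s \to (\Box p \to q)) is true, so \neg (\Diamond q \lor (s \to (\Box p \to q))) is false.
    At s3: \Diamond q is true, s \to (\Box p \to q) is true, so \Diamond q \lor (s \to (\Box p \to q)) is true.
      At s3: \Diamond q requires q at some successor in {s0, s2, s3, s4, s5}.
        q holds at s3, so \Diamond q is true at s3.
      At s3: s is false, \Box p \to q is true, so s \to (\Box p \to q) is true.

No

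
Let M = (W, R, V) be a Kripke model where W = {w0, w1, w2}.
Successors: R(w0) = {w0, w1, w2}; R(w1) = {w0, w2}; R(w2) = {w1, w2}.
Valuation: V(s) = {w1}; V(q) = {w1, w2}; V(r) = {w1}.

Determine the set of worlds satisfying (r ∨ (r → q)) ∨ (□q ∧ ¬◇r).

Let φ = (r ∨ (r → q)) ∨ (□q ∧ ¬◇r). Evaluate φ at each world:
  w0 (successors {w0, w1, w2}): φ is true.
  w1 (successors {w0, w2}): φ is true.
  w2 (successors {w1, w2}): φ is true.
For instance, at w0:
  At w0: r ∨ (r → q) is true, □q ∧ ¬◇r is false, so (r ∨ (r → q)) ∨ (□q ∧ ¬◇r) is true.
    At w0: □q is false, ¬◇r is false, so □q ∧ ¬◇r is false.
      At w0: □q requires q at every successor {w0, w1, w2}.
        q fails at w0, so □q is false at w0.
      At w0: ◇r is true, so ¬◇r is false.
Satisfying worlds: {w0, w1, w2}

w0, w1, w2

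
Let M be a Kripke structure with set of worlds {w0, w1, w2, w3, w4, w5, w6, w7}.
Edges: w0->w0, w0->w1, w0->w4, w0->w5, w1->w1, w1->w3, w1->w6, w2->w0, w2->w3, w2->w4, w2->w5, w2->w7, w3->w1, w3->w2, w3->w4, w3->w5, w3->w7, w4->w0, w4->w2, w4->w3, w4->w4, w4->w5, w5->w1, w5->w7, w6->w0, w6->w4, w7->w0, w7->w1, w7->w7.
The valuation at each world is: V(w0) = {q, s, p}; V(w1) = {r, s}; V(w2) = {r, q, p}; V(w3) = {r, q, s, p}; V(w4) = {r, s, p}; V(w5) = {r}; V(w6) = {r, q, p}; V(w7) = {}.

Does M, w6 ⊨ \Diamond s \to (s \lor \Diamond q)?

Yes

At w6: \Diamond s is true, s \lor \Diamond q is true, so \Diamond s \to (s \lor \Diamond q) is true.
  At w6: \Diamond s requires s at some successor in {w0, w4}.
    s holds at w0, so \Diamond s is true at w6.
  At w6: s is false, \Diamond q is true, so s \lor \Diamond q is true.
    At w6: \Diamond q requires q at some successor in {w0, w4}.
      q holds at w0, so \Diamond q is true at w6.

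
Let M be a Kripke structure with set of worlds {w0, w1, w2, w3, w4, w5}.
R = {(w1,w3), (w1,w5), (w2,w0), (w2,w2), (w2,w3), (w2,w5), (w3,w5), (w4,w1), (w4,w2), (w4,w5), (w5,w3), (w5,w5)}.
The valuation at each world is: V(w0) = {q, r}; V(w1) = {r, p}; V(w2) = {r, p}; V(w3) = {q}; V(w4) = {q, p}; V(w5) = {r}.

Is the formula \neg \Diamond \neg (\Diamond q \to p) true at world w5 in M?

No

Recall that \Diamond ψ holds at a world iff ψ holds at some accessible world.
At w5: \Diamond \neg (\Diamond q \to p) is true, so \neg \Diamond \neg (\Diamond q \to p) is false.
  At w5: \Diamond \neg (\Diamond q \to p) requires \neg (\Diamond q \to p) at some successor in {w3, w5}.
    \neg (\Diamond q \to p) holds at w5, so \Diamond \neg (\Diamond q \to p) is true at w5.
      At w5: \Diamond q \to p is false, so \neg (\Diamond q \to p) is true.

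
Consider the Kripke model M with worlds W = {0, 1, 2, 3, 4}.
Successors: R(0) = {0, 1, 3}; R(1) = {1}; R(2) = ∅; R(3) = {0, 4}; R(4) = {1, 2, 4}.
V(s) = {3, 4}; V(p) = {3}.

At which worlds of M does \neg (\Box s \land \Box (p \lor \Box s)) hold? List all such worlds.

0, 1, 3, 4

Let φ = \neg (\Box s \land \Box (p \lor \Box s)). Evaluate φ at each world:
  0 (successors {0, 1, 3}): φ is true.
  1 (successors {1}): φ is true.
  2 (successors ∅): φ is false.
  3 (successors {0, 4}): φ is true.
  4 (successors {1, 2, 4}): φ is true.
For instance, at 3:
  At 3: \Box s \land \Box (p \lor \Box s) is false, so \neg (\Box s \land \Box (p \lor \Box s)) is true.
    At 3: \Box s is false, \Box (p \lor \Box s) is false, so \Box s \land \Box (p \lor \Box s) is false.
      At 3: \Box s requires s at every successor {0, 4}.
        s fails at 0, so \Box s is false at 3.
      At 3: \Box (p \lor \Box s) requires p \lor \Box s at every successor {0, 4}.
        p \lor \Box s fails at 0, so \Box (p \lor \Box s) is false at 3.
Satisfying worlds: {0, 1, 3, 4}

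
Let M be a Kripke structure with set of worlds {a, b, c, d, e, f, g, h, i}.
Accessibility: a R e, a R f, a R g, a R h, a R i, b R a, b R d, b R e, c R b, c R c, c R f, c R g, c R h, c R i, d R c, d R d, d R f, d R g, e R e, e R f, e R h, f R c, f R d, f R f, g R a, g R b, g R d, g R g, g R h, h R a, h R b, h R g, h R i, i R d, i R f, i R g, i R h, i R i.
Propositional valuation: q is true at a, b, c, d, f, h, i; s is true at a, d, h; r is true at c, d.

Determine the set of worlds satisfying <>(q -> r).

Let φ = <>(q -> r). Evaluate φ at each world:
  a (successors {e, f, g, h, i}): φ is true.
  b (successors {a, d, e}): φ is true.
  c (successors {b, c, f, g, h, i}): φ is true.
  d (successors {c, d, f, g}): φ is true.
  e (successors {e, f, h}): φ is true.
  f (successors {c, d, f}): φ is true.
  g (successors {a, b, d, g, h}): φ is true.
  h (successors {a, b, g, i}): φ is true.
  i (successors {d, f, g, h, i}): φ is true.
For instance, at a:
  At a: <>(q -> r) requires q -> r at some successor in {e, f, g, h, i}.
    q -> r holds at e, so <>(q -> r) is true at a.
Satisfying worlds: {a, b, c, d, e, f, g, h, i}

a, b, c, d, e, f, g, h, i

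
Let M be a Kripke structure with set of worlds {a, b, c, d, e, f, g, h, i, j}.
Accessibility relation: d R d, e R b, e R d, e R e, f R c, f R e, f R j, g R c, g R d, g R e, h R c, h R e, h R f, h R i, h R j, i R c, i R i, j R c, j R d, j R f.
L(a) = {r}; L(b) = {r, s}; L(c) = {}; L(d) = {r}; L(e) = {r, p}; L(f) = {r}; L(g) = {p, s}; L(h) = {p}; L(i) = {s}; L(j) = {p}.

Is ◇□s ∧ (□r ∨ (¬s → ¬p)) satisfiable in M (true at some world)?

Yes

Recall that □ψ holds at a world iff ψ holds at every accessible world, and ◇ψ holds iff ψ holds at some accessible world.
Let φ = ◇□s ∧ (□r ∨ (¬s → ¬p)). Evaluate φ at each world:
  a (successors ∅): φ is false.
  b (successors ∅): φ is false.
  c (successors ∅): φ is false.
  d (successors {d}): φ is false.
  e (successors {b, d, e}): φ is true.
  f (successors {c, e, j}): φ is true.
  g (successors {c, d, e}): φ is true.
  h (successors {c, e, f, i, j}): φ is false.
  i (successors {c, i}): φ is true.
  j (successors {c, d, f}): φ is false.
Detail at e (witness):
  At e: ◇□s is true, □r ∨ (¬s → ¬p) is true, so ◇□s ∧ (□r ∨ (¬s → ¬p)) is true.
    At e: ◇□s requires □s at some successor in {b, d, e}.
      □s holds at b, so ◇□s is true at e.
    At e: □r is true, ¬s → ¬p is false, so □r ∨ (¬s → ¬p) is true.
      At e: □r requires r at every successor {b, d, e}.
        At b: r is true.
        At d: r is true.
        At e: r is true.
      So □r is true at e.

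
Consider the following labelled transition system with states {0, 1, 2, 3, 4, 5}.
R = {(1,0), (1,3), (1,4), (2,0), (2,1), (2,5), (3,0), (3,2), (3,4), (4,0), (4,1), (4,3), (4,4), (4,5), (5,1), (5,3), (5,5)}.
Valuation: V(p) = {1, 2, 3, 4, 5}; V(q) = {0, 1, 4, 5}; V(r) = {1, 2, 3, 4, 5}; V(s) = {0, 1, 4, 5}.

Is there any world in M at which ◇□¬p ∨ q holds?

Let φ = ◇□¬p ∨ q. Evaluate φ at each world:
  0 (successors ∅): φ is true.
  1 (successors {0, 3, 4}): φ is true.
  2 (successors {0, 1, 5}): φ is true.
  3 (successors {0, 2, 4}): φ is true.
  4 (successors {0, 1, 3, 4, 5}): φ is true.
  5 (successors {1, 3, 5}): φ is true.
Detail at 0 (witness):
  At 0: ◇□¬p is false, q is true, so ◇□¬p ∨ q is true.
    At 0: no accessible worlds, so ◇□¬p is false.

Yes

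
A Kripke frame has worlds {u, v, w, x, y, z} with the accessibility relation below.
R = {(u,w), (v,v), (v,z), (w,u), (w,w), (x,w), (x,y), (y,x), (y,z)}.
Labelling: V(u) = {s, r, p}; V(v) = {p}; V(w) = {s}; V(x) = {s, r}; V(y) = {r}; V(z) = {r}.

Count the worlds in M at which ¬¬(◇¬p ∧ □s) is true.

2

Let φ = ¬¬(◇¬p ∧ □s). Evaluate φ at each world:
  u (successors {w}): φ is true.
  v (successors {v, z}): φ is false.
  w (successors {u, w}): φ is true.
  x (successors {w, y}): φ is false.
  y (successors {x, z}): φ is false.
  z (successors ∅): φ is false.
For instance, at y:
  At y: ¬(◇¬p ∧ □s) is true, so ¬¬(◇¬p ∧ □s) is false.
    At y: ◇¬p ∧ □s is false, so ¬(◇¬p ∧ □s) is true.
      At y: ◇¬p is true, □s is false, so ◇¬p ∧ □s is false.
Satisfying worlds: {u, w}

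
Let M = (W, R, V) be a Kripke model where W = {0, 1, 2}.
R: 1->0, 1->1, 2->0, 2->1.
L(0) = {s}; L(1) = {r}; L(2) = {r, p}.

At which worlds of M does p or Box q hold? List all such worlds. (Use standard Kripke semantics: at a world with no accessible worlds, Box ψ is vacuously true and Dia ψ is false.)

0, 2

Let φ = p or Box q. Evaluate φ at each world:
  0 (successors ∅): φ is true.
  1 (successors {0, 1}): φ is false.
  2 (successors {0, 1}): φ is true.
For instance, at 1:
  At 1: p is false, Box q is false, so p or Box q is false.
    At 1: Box q requires q at every successor {0, 1}.
      q fails at 0, so Box q is false at 1.
Satisfying worlds: {0, 2}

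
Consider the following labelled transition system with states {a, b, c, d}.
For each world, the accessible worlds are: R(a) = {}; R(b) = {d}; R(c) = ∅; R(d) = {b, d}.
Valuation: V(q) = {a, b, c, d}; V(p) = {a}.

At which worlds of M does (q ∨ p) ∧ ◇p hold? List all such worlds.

Let φ = (q ∨ p) ∧ ◇p. Evaluate φ at each world:
  a (successors ∅): φ is false.
  b (successors {d}): φ is false.
  c (successors ∅): φ is false.
  d (successors {b, d}): φ is false.
For instance, at d:
  At d: q ∨ p is true, ◇p is false, so (q ∨ p) ∧ ◇p is false.
    At d: ◇p requires p at some successor in {b, d}.
      At b: p is false.
      At d: p is false.
    So ◇p is false at d.
Satisfying worlds: none.

none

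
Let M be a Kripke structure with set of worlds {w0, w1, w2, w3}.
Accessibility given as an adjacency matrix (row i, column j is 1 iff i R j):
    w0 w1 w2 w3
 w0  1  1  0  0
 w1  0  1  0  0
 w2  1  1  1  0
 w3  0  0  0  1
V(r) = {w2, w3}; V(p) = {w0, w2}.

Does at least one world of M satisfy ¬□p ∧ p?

Let φ = ¬□p ∧ p. Evaluate φ at each world:
  w0 (successors {w0, w1}): φ is true.
  w1 (successors {w1}): φ is false.
  w2 (successors {w0, w1, w2}): φ is true.
  w3 (successors {w3}): φ is false.
Detail at w0 (witness):
  At w0: ¬□p is true, p is true, so ¬□p ∧ p is true.
    At w0: □p is false, so ¬□p is true.
      At w0: □p requires p at every successor {w0, w1}.
        p fails at w1, so □p is false at w0.

Yes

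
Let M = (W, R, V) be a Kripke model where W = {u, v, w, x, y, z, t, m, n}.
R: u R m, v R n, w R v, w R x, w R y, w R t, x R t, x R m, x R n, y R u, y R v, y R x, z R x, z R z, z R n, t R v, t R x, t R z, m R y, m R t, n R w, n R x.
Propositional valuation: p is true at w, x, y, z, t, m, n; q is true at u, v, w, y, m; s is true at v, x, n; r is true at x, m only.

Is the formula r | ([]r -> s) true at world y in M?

Yes

At y: r is false, []r -> s is true, so r | ([]r -> s) is true.
  At y: []r is false, s is false, so []r -> s is true.
    At y: []r requires r at every successor {u, v, x}.
      r fails at u, so []r is false at y.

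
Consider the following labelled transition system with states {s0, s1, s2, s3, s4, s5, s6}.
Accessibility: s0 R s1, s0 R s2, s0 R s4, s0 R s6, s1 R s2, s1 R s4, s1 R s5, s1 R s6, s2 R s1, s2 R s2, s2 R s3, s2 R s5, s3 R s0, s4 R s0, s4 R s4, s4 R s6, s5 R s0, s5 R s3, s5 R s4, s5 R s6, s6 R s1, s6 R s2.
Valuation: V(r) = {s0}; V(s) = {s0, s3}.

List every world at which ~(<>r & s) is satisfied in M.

s0, s1, s2, s4, s5, s6

Let φ = ~(<>r & s). Evaluate φ at each world:
  s0 (successors {s1, s2, s4, s6}): φ is true.
  s1 (successors {s2, s4, s5, s6}): φ is true.
  s2 (successors {s1, s2, s3, s5}): φ is true.
  s3 (successors {s0}): φ is false.
  s4 (successors {s0, s4, s6}): φ is true.
  s5 (successors {s0, s3, s4, s6}): φ is true.
  s6 (successors {s1, s2}): φ is true.
For instance, at s1:
  At s1: <>r & s is false, so ~(<>r & s) is true.
    At s1: <>r is false, s is false, so <>r & s is false.
      At s1: <>r requires r at some successor in {s2, s4, s5, s6}.
        At s2: r is false.
        At s4: r is false.
        At s5: r is false.
        At s6: r is false.
      So <>r is false at s1.
Satisfying worlds: {s0, s1, s2, s4, s5, s6}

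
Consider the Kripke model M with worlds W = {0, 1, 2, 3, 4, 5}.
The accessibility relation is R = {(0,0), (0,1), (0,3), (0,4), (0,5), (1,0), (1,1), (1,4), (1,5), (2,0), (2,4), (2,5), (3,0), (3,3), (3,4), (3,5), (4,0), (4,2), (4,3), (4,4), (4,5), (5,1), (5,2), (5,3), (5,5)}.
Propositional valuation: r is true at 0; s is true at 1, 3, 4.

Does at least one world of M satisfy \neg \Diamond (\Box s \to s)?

Recall that \Box ψ holds at a world iff ψ holds at every accessible world, and \Diamond ψ holds iff ψ holds at some accessible world.
Let φ = \neg \Diamond (\Box s \to s). Evaluate φ at each world:
  0 (successors {0, 1, 3, 4, 5}): φ is false.
  1 (successors {0, 1, 4, 5}): φ is false.
  2 (successors {0, 4, 5}): φ is false.
  3 (successors {0, 3, 4, 5}): φ is false.
  4 (successors {0, 2, 3, 4, 5}): φ is false.
  5 (successors {1, 2, 3, 5}): φ is false.
For instance, at 4:
  At 4: \Diamond (\Box s \to s) is true, so \neg \Diamond (\Box s \to s) is false.
    At 4: \Diamond (\Box s \to s) requires \Box s \to s at some successor in {0, 2, 3, 4, 5}.
      \Box s \to s holds at 0, so \Diamond (\Box s \to s) is true at 4.

No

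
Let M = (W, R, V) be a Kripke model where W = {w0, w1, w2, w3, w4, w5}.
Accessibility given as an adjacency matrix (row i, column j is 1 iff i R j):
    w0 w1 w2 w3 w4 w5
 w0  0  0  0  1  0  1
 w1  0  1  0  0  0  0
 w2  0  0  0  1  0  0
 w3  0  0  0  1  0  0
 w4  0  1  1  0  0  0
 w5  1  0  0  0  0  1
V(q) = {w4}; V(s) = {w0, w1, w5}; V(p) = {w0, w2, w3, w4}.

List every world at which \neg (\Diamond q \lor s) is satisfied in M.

Let φ = \neg (\Diamond q \lor s). Evaluate φ at each world:
  w0 (successors {w3, w5}): φ is false.
  w1 (successors {w1}): φ is false.
  w2 (successors {w3}): φ is true.
  w3 (successors {w3}): φ is true.
  w4 (successors {w1, w2}): φ is true.
  w5 (successors {w0, w5}): φ is false.
For instance, at w3:
  At w3: \Diamond q \lor s is false, so \neg (\Diamond q \lor s) is true.
    At w3: \Diamond q is false, s is false, so \Diamond q \lor s is false.
      At w3: \Diamond q requires q at some successor in {w3}.
        At w3: q is false.
      So \Diamond q is false at w3.
Satisfying worlds: {w2, w3, w4}

w2, w3, w4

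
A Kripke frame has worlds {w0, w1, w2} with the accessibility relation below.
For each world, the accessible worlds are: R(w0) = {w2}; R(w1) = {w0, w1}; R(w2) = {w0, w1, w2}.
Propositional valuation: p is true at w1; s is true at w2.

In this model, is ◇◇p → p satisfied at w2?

At w2: ◇◇p is true, p is false, so ◇◇p → p is false.
  At w2: ◇◇p requires ◇p at some successor in {w0, w1, w2}.
    ◇p holds at w1, so ◇◇p is true at w2.
      At w1: ◇p requires p at some successor in {w0, w1}.
        p holds at w1, so ◇p is true at w1.

No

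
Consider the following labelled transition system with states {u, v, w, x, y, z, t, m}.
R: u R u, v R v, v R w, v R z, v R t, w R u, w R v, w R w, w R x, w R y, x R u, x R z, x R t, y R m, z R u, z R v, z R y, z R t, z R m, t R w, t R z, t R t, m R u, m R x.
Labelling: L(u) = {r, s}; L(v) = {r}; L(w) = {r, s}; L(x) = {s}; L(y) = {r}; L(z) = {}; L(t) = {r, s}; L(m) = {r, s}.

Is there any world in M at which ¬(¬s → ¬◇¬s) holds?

Let φ = ¬(¬s → ¬◇¬s). Evaluate φ at each world:
  u (successors {u}): φ is false.
  v (successors {v, w, z, t}): φ is true.
  w (successors {u, v, w, x, y}): φ is false.
  x (successors {u, z, t}): φ is false.
  y (successors {m}): φ is false.
  z (successors {u, v, y, t, m}): φ is true.
  t (successors {w, z, t}): φ is false.
  m (successors {u, x}): φ is false.
Detail at v (witness):
  At v: ¬s → ¬◇¬s is false, so ¬(¬s → ¬◇¬s) is true.
    At v: ¬s is true, ¬◇¬s is false, so ¬s → ¬◇¬s is false.
      At v: ◇¬s is true, so ¬◇¬s is false.

Yes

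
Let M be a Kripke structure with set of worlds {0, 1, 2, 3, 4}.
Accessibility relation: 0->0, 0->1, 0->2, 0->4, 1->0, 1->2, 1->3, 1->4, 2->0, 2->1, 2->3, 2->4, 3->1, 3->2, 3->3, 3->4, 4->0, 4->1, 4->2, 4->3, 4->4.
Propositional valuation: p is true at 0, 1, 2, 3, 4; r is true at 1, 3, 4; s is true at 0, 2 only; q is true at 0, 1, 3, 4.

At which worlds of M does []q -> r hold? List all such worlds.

Let φ = []q -> r. Evaluate φ at each world:
  0 (successors {0, 1, 2, 4}): φ is true.
  1 (successors {0, 2, 3, 4}): φ is true.
  2 (successors {0, 1, 3, 4}): φ is false.
  3 (successors {1, 2, 3, 4}): φ is true.
  4 (successors {0, 1, 2, 3, 4}): φ is true.
For instance, at 0:
  At 0: []q is false, r is false, so []q -> r is true.
    At 0: []q requires q at every successor {0, 1, 2, 4}.
      q fails at 2, so []q is false at 0.
Satisfying worlds: {0, 1, 3, 4}

0, 1, 3, 4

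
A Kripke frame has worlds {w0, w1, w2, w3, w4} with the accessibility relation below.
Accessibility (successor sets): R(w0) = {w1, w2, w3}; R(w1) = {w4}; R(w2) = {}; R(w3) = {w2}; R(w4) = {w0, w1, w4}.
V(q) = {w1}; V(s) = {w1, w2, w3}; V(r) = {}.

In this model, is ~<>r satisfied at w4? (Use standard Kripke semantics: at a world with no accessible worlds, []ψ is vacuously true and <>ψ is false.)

At w4: <>r is false, so ~<>r is true.
  At w4: <>r requires r at some successor in {w0, w1, w4}.
    At w0: r is false.
    At w1: r is false.
    At w4: r is false.
  So <>r is false at w4.

Yes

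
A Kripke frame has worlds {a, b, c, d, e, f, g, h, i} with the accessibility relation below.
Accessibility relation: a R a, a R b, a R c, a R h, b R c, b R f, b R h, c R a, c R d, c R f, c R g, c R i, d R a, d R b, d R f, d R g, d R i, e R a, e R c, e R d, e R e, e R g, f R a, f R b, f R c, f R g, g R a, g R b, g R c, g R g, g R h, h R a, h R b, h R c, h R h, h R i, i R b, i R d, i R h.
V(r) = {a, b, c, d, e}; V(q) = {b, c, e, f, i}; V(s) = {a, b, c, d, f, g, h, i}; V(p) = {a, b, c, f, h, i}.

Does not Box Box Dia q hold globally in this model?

Let φ = not Box Box Dia q. Evaluate φ at each world:
  a (successors {a, b, c, h}): φ is false.
  b (successors {c, f, h}): φ is false.
  c (successors {a, d, f, g, i}): φ is false.
  d (successors {a, b, f, g, i}): φ is false.
  e (successors {a, c, d, e, g}): φ is false.
  f (successors {a, b, c, g}): φ is false.
  g (successors {a, b, c, g, h}): φ is false.
  h (successors {a, b, c, h, i}): φ is false.
  i (successors {b, d, h}): φ is false.
Detail at a (counterexample):
  At a: Box Box Dia q is true, so not Box Box Dia q is false.
    At a: Box Box Dia q requires Box Dia q at every successor {a, b, c, h}.
      At a: Box Dia q is true.
      At b: Box Dia q is true.
      At c: Box Dia q is true.
      At h: Box Dia q is true.
    So Box Box Dia q is true at a.

No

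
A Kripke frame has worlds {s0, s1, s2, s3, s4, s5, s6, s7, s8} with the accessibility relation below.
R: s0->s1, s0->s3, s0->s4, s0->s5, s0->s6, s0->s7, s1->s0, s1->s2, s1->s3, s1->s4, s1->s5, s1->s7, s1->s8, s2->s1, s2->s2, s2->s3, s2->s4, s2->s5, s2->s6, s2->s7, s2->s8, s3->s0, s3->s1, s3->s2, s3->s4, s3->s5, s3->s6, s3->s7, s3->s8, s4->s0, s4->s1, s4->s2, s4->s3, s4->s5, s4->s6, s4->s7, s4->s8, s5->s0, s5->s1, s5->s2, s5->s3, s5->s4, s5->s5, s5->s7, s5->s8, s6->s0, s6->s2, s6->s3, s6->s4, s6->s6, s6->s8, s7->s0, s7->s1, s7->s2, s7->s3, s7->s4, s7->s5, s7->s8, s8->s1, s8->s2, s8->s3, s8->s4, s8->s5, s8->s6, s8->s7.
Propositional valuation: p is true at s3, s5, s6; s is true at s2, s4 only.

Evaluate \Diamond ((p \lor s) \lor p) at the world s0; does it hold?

Yes

At s0: \Diamond ((p \lor s) \lor p) requires (p \lor s) \lor p at some successor in {s1, s3, s4, s5, s6, s7}.
  (p \lor s) \lor p holds at s3, so \Diamond ((p \lor s) \lor p) is true at s0.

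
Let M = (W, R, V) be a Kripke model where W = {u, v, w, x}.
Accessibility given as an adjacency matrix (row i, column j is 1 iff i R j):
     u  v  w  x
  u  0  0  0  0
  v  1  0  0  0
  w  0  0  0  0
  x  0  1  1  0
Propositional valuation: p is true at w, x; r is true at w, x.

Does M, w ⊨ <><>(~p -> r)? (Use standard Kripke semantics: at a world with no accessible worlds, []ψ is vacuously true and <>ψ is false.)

No

Recall that <>ψ holds at a world iff ψ holds at some accessible world.
At w: no accessible worlds, so <><>(~p -> r) is false.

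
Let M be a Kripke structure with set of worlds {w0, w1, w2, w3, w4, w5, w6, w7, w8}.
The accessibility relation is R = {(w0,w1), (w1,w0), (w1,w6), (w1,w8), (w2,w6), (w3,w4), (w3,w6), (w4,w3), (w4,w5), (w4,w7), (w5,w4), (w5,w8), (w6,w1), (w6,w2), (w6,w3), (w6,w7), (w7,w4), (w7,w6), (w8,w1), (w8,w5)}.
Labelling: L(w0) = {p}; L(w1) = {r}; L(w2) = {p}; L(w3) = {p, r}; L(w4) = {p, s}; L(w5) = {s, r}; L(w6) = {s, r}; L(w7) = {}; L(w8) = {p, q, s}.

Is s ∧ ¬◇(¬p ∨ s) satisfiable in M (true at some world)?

Recall that ◇ψ holds at a world iff ψ holds at some accessible world.
Let φ = s ∧ ¬◇(¬p ∨ s). Evaluate φ at each world:
  w0 (successors {w1}): φ is false.
  w1 (successors {w0, w6, w8}): φ is false.
  w2 (successors {w6}): φ is false.
  w3 (successors {w4, w6}): φ is false.
  w4 (successors {w3, w5, w7}): φ is false.
  w5 (successors {w4, w8}): φ is false.
  w6 (successors {w1, w2, w3, w7}): φ is false.
  w7 (successors {w4, w6}): φ is false.
  w8 (successors {w1, w5}): φ is false.
For instance, at w8:
  At w8: s is true, ¬◇(¬p ∨ s) is false, so s ∧ ¬◇(¬p ∨ s) is false.
    At w8: ◇(¬p ∨ s) is true, so ¬◇(¬p ∨ s) is false.
      At w8: ◇(¬p ∨ s) requires ¬p ∨ s at some successor in {w1, w5}.
        ¬p ∨ s holds at w1, so ◇(¬p ∨ s) is true at w8.

No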